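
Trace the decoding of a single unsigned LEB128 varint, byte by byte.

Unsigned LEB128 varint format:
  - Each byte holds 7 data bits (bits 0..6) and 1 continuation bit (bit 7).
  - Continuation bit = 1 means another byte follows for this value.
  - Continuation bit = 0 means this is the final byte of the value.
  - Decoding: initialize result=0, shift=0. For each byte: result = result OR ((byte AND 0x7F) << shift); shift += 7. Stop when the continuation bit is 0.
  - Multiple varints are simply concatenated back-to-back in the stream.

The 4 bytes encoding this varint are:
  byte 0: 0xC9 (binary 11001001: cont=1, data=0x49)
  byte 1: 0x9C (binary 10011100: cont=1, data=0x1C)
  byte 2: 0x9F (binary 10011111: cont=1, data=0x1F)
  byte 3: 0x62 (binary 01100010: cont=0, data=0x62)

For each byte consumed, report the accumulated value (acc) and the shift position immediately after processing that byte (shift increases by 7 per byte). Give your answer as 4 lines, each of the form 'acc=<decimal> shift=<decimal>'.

byte 0=0xC9: payload=0x49=73, contrib = 73<<0 = 73; acc -> 73, shift -> 7
byte 1=0x9C: payload=0x1C=28, contrib = 28<<7 = 3584; acc -> 3657, shift -> 14
byte 2=0x9F: payload=0x1F=31, contrib = 31<<14 = 507904; acc -> 511561, shift -> 21
byte 3=0x62: payload=0x62=98, contrib = 98<<21 = 205520896; acc -> 206032457, shift -> 28

Answer: acc=73 shift=7
acc=3657 shift=14
acc=511561 shift=21
acc=206032457 shift=28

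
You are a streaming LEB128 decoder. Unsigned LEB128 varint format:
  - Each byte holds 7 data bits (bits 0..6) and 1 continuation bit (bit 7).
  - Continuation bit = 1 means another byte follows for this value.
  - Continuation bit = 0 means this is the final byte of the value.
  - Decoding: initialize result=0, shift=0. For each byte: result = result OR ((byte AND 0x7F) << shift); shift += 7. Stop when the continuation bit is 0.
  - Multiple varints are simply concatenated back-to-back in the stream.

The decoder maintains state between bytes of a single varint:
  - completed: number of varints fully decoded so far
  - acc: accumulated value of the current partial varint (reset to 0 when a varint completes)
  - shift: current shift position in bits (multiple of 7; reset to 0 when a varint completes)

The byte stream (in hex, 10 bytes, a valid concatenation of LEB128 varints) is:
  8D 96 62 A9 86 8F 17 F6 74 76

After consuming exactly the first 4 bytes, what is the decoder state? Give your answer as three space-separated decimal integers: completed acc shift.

Answer: 1 41 7

Derivation:
byte[0]=0x8D cont=1 payload=0x0D: acc |= 13<<0 -> completed=0 acc=13 shift=7
byte[1]=0x96 cont=1 payload=0x16: acc |= 22<<7 -> completed=0 acc=2829 shift=14
byte[2]=0x62 cont=0 payload=0x62: varint #1 complete (value=1608461); reset -> completed=1 acc=0 shift=0
byte[3]=0xA9 cont=1 payload=0x29: acc |= 41<<0 -> completed=1 acc=41 shift=7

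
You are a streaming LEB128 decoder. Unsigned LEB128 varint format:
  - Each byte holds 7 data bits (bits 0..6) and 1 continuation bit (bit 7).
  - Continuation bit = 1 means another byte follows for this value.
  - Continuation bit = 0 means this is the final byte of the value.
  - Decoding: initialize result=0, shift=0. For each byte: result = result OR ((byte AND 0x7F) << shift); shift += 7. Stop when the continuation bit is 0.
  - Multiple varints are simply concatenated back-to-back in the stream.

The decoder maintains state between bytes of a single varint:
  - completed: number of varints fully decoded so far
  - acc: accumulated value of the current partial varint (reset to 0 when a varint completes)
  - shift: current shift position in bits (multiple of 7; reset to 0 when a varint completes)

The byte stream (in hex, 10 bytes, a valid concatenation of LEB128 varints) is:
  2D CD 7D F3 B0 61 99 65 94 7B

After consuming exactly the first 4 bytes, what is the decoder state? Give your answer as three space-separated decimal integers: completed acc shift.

Answer: 2 115 7

Derivation:
byte[0]=0x2D cont=0 payload=0x2D: varint #1 complete (value=45); reset -> completed=1 acc=0 shift=0
byte[1]=0xCD cont=1 payload=0x4D: acc |= 77<<0 -> completed=1 acc=77 shift=7
byte[2]=0x7D cont=0 payload=0x7D: varint #2 complete (value=16077); reset -> completed=2 acc=0 shift=0
byte[3]=0xF3 cont=1 payload=0x73: acc |= 115<<0 -> completed=2 acc=115 shift=7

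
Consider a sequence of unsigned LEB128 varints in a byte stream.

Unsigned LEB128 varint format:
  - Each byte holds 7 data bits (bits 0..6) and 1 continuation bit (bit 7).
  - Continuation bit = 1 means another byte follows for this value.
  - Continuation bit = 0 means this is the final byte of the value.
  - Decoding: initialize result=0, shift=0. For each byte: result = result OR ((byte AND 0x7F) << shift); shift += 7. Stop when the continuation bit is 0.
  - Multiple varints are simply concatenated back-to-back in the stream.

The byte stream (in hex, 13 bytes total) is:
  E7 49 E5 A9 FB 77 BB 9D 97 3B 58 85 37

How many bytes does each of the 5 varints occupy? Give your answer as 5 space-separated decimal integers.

Answer: 2 4 4 1 2

Derivation:
  byte[0]=0xE7 cont=1 payload=0x67=103: acc |= 103<<0 -> acc=103 shift=7
  byte[1]=0x49 cont=0 payload=0x49=73: acc |= 73<<7 -> acc=9447 shift=14 [end]
Varint 1: bytes[0:2] = E7 49 -> value 9447 (2 byte(s))
  byte[2]=0xE5 cont=1 payload=0x65=101: acc |= 101<<0 -> acc=101 shift=7
  byte[3]=0xA9 cont=1 payload=0x29=41: acc |= 41<<7 -> acc=5349 shift=14
  byte[4]=0xFB cont=1 payload=0x7B=123: acc |= 123<<14 -> acc=2020581 shift=21
  byte[5]=0x77 cont=0 payload=0x77=119: acc |= 119<<21 -> acc=251581669 shift=28 [end]
Varint 2: bytes[2:6] = E5 A9 FB 77 -> value 251581669 (4 byte(s))
  byte[6]=0xBB cont=1 payload=0x3B=59: acc |= 59<<0 -> acc=59 shift=7
  byte[7]=0x9D cont=1 payload=0x1D=29: acc |= 29<<7 -> acc=3771 shift=14
  byte[8]=0x97 cont=1 payload=0x17=23: acc |= 23<<14 -> acc=380603 shift=21
  byte[9]=0x3B cont=0 payload=0x3B=59: acc |= 59<<21 -> acc=124112571 shift=28 [end]
Varint 3: bytes[6:10] = BB 9D 97 3B -> value 124112571 (4 byte(s))
  byte[10]=0x58 cont=0 payload=0x58=88: acc |= 88<<0 -> acc=88 shift=7 [end]
Varint 4: bytes[10:11] = 58 -> value 88 (1 byte(s))
  byte[11]=0x85 cont=1 payload=0x05=5: acc |= 5<<0 -> acc=5 shift=7
  byte[12]=0x37 cont=0 payload=0x37=55: acc |= 55<<7 -> acc=7045 shift=14 [end]
Varint 5: bytes[11:13] = 85 37 -> value 7045 (2 byte(s))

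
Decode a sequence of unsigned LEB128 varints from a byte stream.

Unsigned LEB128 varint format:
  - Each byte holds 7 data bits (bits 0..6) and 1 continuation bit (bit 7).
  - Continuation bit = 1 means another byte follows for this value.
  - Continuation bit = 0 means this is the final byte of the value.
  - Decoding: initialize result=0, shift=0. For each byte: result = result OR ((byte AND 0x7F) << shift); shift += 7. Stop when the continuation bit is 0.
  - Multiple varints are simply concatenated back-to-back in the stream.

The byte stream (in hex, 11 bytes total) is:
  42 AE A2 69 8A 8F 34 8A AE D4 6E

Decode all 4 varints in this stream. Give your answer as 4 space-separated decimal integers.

Answer: 66 1724718 853898 232068874

Derivation:
  byte[0]=0x42 cont=0 payload=0x42=66: acc |= 66<<0 -> acc=66 shift=7 [end]
Varint 1: bytes[0:1] = 42 -> value 66 (1 byte(s))
  byte[1]=0xAE cont=1 payload=0x2E=46: acc |= 46<<0 -> acc=46 shift=7
  byte[2]=0xA2 cont=1 payload=0x22=34: acc |= 34<<7 -> acc=4398 shift=14
  byte[3]=0x69 cont=0 payload=0x69=105: acc |= 105<<14 -> acc=1724718 shift=21 [end]
Varint 2: bytes[1:4] = AE A2 69 -> value 1724718 (3 byte(s))
  byte[4]=0x8A cont=1 payload=0x0A=10: acc |= 10<<0 -> acc=10 shift=7
  byte[5]=0x8F cont=1 payload=0x0F=15: acc |= 15<<7 -> acc=1930 shift=14
  byte[6]=0x34 cont=0 payload=0x34=52: acc |= 52<<14 -> acc=853898 shift=21 [end]
Varint 3: bytes[4:7] = 8A 8F 34 -> value 853898 (3 byte(s))
  byte[7]=0x8A cont=1 payload=0x0A=10: acc |= 10<<0 -> acc=10 shift=7
  byte[8]=0xAE cont=1 payload=0x2E=46: acc |= 46<<7 -> acc=5898 shift=14
  byte[9]=0xD4 cont=1 payload=0x54=84: acc |= 84<<14 -> acc=1382154 shift=21
  byte[10]=0x6E cont=0 payload=0x6E=110: acc |= 110<<21 -> acc=232068874 shift=28 [end]
Varint 4: bytes[7:11] = 8A AE D4 6E -> value 232068874 (4 byte(s))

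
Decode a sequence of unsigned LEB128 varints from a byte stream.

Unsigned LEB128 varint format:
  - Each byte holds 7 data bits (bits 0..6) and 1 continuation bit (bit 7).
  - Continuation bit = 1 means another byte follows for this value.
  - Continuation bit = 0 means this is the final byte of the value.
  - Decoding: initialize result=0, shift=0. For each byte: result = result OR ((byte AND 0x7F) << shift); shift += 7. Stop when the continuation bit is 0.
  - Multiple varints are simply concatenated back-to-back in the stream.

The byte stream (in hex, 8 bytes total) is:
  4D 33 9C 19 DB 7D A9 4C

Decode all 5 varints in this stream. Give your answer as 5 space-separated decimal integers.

Answer: 77 51 3228 16091 9769

Derivation:
  byte[0]=0x4D cont=0 payload=0x4D=77: acc |= 77<<0 -> acc=77 shift=7 [end]
Varint 1: bytes[0:1] = 4D -> value 77 (1 byte(s))
  byte[1]=0x33 cont=0 payload=0x33=51: acc |= 51<<0 -> acc=51 shift=7 [end]
Varint 2: bytes[1:2] = 33 -> value 51 (1 byte(s))
  byte[2]=0x9C cont=1 payload=0x1C=28: acc |= 28<<0 -> acc=28 shift=7
  byte[3]=0x19 cont=0 payload=0x19=25: acc |= 25<<7 -> acc=3228 shift=14 [end]
Varint 3: bytes[2:4] = 9C 19 -> value 3228 (2 byte(s))
  byte[4]=0xDB cont=1 payload=0x5B=91: acc |= 91<<0 -> acc=91 shift=7
  byte[5]=0x7D cont=0 payload=0x7D=125: acc |= 125<<7 -> acc=16091 shift=14 [end]
Varint 4: bytes[4:6] = DB 7D -> value 16091 (2 byte(s))
  byte[6]=0xA9 cont=1 payload=0x29=41: acc |= 41<<0 -> acc=41 shift=7
  byte[7]=0x4C cont=0 payload=0x4C=76: acc |= 76<<7 -> acc=9769 shift=14 [end]
Varint 5: bytes[6:8] = A9 4C -> value 9769 (2 byte(s))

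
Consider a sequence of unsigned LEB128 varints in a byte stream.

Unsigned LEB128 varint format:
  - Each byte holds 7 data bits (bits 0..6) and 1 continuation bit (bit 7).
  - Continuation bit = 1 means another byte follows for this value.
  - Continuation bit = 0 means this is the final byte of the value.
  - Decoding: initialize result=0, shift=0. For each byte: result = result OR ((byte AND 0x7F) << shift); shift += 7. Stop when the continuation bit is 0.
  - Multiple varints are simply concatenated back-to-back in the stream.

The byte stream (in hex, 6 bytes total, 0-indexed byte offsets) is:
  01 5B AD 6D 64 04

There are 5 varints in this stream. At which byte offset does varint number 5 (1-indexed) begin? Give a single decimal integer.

  byte[0]=0x01 cont=0 payload=0x01=1: acc |= 1<<0 -> acc=1 shift=7 [end]
Varint 1: bytes[0:1] = 01 -> value 1 (1 byte(s))
  byte[1]=0x5B cont=0 payload=0x5B=91: acc |= 91<<0 -> acc=91 shift=7 [end]
Varint 2: bytes[1:2] = 5B -> value 91 (1 byte(s))
  byte[2]=0xAD cont=1 payload=0x2D=45: acc |= 45<<0 -> acc=45 shift=7
  byte[3]=0x6D cont=0 payload=0x6D=109: acc |= 109<<7 -> acc=13997 shift=14 [end]
Varint 3: bytes[2:4] = AD 6D -> value 13997 (2 byte(s))
  byte[4]=0x64 cont=0 payload=0x64=100: acc |= 100<<0 -> acc=100 shift=7 [end]
Varint 4: bytes[4:5] = 64 -> value 100 (1 byte(s))
  byte[5]=0x04 cont=0 payload=0x04=4: acc |= 4<<0 -> acc=4 shift=7 [end]
Varint 5: bytes[5:6] = 04 -> value 4 (1 byte(s))

Answer: 5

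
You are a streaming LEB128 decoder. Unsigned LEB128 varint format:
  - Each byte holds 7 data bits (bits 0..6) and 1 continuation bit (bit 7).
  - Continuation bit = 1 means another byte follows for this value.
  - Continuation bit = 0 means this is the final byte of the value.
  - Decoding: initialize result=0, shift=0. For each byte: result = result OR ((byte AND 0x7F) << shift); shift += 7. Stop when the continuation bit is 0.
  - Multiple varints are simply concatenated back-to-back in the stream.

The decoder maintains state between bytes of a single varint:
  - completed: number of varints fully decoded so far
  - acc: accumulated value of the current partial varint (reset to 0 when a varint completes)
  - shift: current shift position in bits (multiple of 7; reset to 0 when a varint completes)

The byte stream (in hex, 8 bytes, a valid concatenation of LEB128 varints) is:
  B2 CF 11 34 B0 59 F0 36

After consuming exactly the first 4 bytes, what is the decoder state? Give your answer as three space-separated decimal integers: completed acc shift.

Answer: 2 0 0

Derivation:
byte[0]=0xB2 cont=1 payload=0x32: acc |= 50<<0 -> completed=0 acc=50 shift=7
byte[1]=0xCF cont=1 payload=0x4F: acc |= 79<<7 -> completed=0 acc=10162 shift=14
byte[2]=0x11 cont=0 payload=0x11: varint #1 complete (value=288690); reset -> completed=1 acc=0 shift=0
byte[3]=0x34 cont=0 payload=0x34: varint #2 complete (value=52); reset -> completed=2 acc=0 shift=0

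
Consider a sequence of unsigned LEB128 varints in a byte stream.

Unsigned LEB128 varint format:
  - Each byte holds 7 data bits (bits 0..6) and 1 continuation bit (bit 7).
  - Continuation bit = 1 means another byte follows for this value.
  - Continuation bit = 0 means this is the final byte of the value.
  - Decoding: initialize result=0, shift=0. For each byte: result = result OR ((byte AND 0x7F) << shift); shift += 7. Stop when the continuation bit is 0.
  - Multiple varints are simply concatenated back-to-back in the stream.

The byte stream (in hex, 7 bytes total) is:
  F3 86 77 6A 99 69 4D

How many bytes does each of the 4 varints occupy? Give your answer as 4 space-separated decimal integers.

  byte[0]=0xF3 cont=1 payload=0x73=115: acc |= 115<<0 -> acc=115 shift=7
  byte[1]=0x86 cont=1 payload=0x06=6: acc |= 6<<7 -> acc=883 shift=14
  byte[2]=0x77 cont=0 payload=0x77=119: acc |= 119<<14 -> acc=1950579 shift=21 [end]
Varint 1: bytes[0:3] = F3 86 77 -> value 1950579 (3 byte(s))
  byte[3]=0x6A cont=0 payload=0x6A=106: acc |= 106<<0 -> acc=106 shift=7 [end]
Varint 2: bytes[3:4] = 6A -> value 106 (1 byte(s))
  byte[4]=0x99 cont=1 payload=0x19=25: acc |= 25<<0 -> acc=25 shift=7
  byte[5]=0x69 cont=0 payload=0x69=105: acc |= 105<<7 -> acc=13465 shift=14 [end]
Varint 3: bytes[4:6] = 99 69 -> value 13465 (2 byte(s))
  byte[6]=0x4D cont=0 payload=0x4D=77: acc |= 77<<0 -> acc=77 shift=7 [end]
Varint 4: bytes[6:7] = 4D -> value 77 (1 byte(s))

Answer: 3 1 2 1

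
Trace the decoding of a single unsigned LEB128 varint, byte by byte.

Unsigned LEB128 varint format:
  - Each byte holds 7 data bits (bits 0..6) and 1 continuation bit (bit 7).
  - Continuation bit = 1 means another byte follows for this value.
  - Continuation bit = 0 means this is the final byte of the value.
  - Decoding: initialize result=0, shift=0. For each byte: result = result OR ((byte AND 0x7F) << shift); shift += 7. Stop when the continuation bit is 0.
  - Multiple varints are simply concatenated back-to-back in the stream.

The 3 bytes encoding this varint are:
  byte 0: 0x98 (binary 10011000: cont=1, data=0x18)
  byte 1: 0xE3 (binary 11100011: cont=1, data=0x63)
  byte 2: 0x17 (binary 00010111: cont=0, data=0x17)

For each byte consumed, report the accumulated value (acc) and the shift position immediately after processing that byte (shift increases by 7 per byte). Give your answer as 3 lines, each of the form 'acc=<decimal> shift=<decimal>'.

byte 0=0x98: payload=0x18=24, contrib = 24<<0 = 24; acc -> 24, shift -> 7
byte 1=0xE3: payload=0x63=99, contrib = 99<<7 = 12672; acc -> 12696, shift -> 14
byte 2=0x17: payload=0x17=23, contrib = 23<<14 = 376832; acc -> 389528, shift -> 21

Answer: acc=24 shift=7
acc=12696 shift=14
acc=389528 shift=21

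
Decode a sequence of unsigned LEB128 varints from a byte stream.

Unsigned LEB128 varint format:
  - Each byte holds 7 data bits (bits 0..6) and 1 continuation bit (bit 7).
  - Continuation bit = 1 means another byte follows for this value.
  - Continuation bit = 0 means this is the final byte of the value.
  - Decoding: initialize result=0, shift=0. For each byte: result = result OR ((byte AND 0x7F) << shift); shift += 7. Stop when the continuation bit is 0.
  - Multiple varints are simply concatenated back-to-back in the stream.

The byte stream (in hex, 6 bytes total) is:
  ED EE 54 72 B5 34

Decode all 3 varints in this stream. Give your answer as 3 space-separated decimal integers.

Answer: 1390445 114 6709

Derivation:
  byte[0]=0xED cont=1 payload=0x6D=109: acc |= 109<<0 -> acc=109 shift=7
  byte[1]=0xEE cont=1 payload=0x6E=110: acc |= 110<<7 -> acc=14189 shift=14
  byte[2]=0x54 cont=0 payload=0x54=84: acc |= 84<<14 -> acc=1390445 shift=21 [end]
Varint 1: bytes[0:3] = ED EE 54 -> value 1390445 (3 byte(s))
  byte[3]=0x72 cont=0 payload=0x72=114: acc |= 114<<0 -> acc=114 shift=7 [end]
Varint 2: bytes[3:4] = 72 -> value 114 (1 byte(s))
  byte[4]=0xB5 cont=1 payload=0x35=53: acc |= 53<<0 -> acc=53 shift=7
  byte[5]=0x34 cont=0 payload=0x34=52: acc |= 52<<7 -> acc=6709 shift=14 [end]
Varint 3: bytes[4:6] = B5 34 -> value 6709 (2 byte(s))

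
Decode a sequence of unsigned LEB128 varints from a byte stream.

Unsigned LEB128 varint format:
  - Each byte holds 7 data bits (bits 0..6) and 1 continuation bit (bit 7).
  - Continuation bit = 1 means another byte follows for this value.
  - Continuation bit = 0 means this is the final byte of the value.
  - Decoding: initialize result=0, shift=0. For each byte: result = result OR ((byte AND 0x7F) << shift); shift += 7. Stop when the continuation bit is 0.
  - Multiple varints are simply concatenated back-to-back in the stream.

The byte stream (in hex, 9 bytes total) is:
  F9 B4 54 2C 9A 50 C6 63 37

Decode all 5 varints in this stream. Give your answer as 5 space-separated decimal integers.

  byte[0]=0xF9 cont=1 payload=0x79=121: acc |= 121<<0 -> acc=121 shift=7
  byte[1]=0xB4 cont=1 payload=0x34=52: acc |= 52<<7 -> acc=6777 shift=14
  byte[2]=0x54 cont=0 payload=0x54=84: acc |= 84<<14 -> acc=1383033 shift=21 [end]
Varint 1: bytes[0:3] = F9 B4 54 -> value 1383033 (3 byte(s))
  byte[3]=0x2C cont=0 payload=0x2C=44: acc |= 44<<0 -> acc=44 shift=7 [end]
Varint 2: bytes[3:4] = 2C -> value 44 (1 byte(s))
  byte[4]=0x9A cont=1 payload=0x1A=26: acc |= 26<<0 -> acc=26 shift=7
  byte[5]=0x50 cont=0 payload=0x50=80: acc |= 80<<7 -> acc=10266 shift=14 [end]
Varint 3: bytes[4:6] = 9A 50 -> value 10266 (2 byte(s))
  byte[6]=0xC6 cont=1 payload=0x46=70: acc |= 70<<0 -> acc=70 shift=7
  byte[7]=0x63 cont=0 payload=0x63=99: acc |= 99<<7 -> acc=12742 shift=14 [end]
Varint 4: bytes[6:8] = C6 63 -> value 12742 (2 byte(s))
  byte[8]=0x37 cont=0 payload=0x37=55: acc |= 55<<0 -> acc=55 shift=7 [end]
Varint 5: bytes[8:9] = 37 -> value 55 (1 byte(s))

Answer: 1383033 44 10266 12742 55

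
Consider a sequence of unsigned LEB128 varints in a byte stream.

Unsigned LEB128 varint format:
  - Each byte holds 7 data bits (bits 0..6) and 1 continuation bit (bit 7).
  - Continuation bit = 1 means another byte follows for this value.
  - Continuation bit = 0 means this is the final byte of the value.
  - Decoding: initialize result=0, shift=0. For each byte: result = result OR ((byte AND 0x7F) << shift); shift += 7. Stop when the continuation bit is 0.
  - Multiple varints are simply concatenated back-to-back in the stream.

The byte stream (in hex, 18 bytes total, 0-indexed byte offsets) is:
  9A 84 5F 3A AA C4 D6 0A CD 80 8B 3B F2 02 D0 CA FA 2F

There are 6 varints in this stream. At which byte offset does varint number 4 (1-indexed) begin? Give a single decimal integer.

Answer: 8

Derivation:
  byte[0]=0x9A cont=1 payload=0x1A=26: acc |= 26<<0 -> acc=26 shift=7
  byte[1]=0x84 cont=1 payload=0x04=4: acc |= 4<<7 -> acc=538 shift=14
  byte[2]=0x5F cont=0 payload=0x5F=95: acc |= 95<<14 -> acc=1557018 shift=21 [end]
Varint 1: bytes[0:3] = 9A 84 5F -> value 1557018 (3 byte(s))
  byte[3]=0x3A cont=0 payload=0x3A=58: acc |= 58<<0 -> acc=58 shift=7 [end]
Varint 2: bytes[3:4] = 3A -> value 58 (1 byte(s))
  byte[4]=0xAA cont=1 payload=0x2A=42: acc |= 42<<0 -> acc=42 shift=7
  byte[5]=0xC4 cont=1 payload=0x44=68: acc |= 68<<7 -> acc=8746 shift=14
  byte[6]=0xD6 cont=1 payload=0x56=86: acc |= 86<<14 -> acc=1417770 shift=21
  byte[7]=0x0A cont=0 payload=0x0A=10: acc |= 10<<21 -> acc=22389290 shift=28 [end]
Varint 3: bytes[4:8] = AA C4 D6 0A -> value 22389290 (4 byte(s))
  byte[8]=0xCD cont=1 payload=0x4D=77: acc |= 77<<0 -> acc=77 shift=7
  byte[9]=0x80 cont=1 payload=0x00=0: acc |= 0<<7 -> acc=77 shift=14
  byte[10]=0x8B cont=1 payload=0x0B=11: acc |= 11<<14 -> acc=180301 shift=21
  byte[11]=0x3B cont=0 payload=0x3B=59: acc |= 59<<21 -> acc=123912269 shift=28 [end]
Varint 4: bytes[8:12] = CD 80 8B 3B -> value 123912269 (4 byte(s))
  byte[12]=0xF2 cont=1 payload=0x72=114: acc |= 114<<0 -> acc=114 shift=7
  byte[13]=0x02 cont=0 payload=0x02=2: acc |= 2<<7 -> acc=370 shift=14 [end]
Varint 5: bytes[12:14] = F2 02 -> value 370 (2 byte(s))
  byte[14]=0xD0 cont=1 payload=0x50=80: acc |= 80<<0 -> acc=80 shift=7
  byte[15]=0xCA cont=1 payload=0x4A=74: acc |= 74<<7 -> acc=9552 shift=14
  byte[16]=0xFA cont=1 payload=0x7A=122: acc |= 122<<14 -> acc=2008400 shift=21
  byte[17]=0x2F cont=0 payload=0x2F=47: acc |= 47<<21 -> acc=100574544 shift=28 [end]
Varint 6: bytes[14:18] = D0 CA FA 2F -> value 100574544 (4 byte(s))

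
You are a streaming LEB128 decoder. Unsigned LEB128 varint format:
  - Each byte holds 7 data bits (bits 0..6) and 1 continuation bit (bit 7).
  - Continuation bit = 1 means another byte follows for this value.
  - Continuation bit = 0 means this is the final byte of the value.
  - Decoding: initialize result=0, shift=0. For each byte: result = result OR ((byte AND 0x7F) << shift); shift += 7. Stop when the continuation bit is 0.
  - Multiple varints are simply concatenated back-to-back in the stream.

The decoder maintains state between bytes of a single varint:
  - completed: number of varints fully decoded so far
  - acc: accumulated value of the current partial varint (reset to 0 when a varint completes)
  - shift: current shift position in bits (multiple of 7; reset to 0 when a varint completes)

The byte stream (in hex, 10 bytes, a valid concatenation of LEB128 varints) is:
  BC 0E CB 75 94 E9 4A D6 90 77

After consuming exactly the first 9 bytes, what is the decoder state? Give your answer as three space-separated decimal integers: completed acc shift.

byte[0]=0xBC cont=1 payload=0x3C: acc |= 60<<0 -> completed=0 acc=60 shift=7
byte[1]=0x0E cont=0 payload=0x0E: varint #1 complete (value=1852); reset -> completed=1 acc=0 shift=0
byte[2]=0xCB cont=1 payload=0x4B: acc |= 75<<0 -> completed=1 acc=75 shift=7
byte[3]=0x75 cont=0 payload=0x75: varint #2 complete (value=15051); reset -> completed=2 acc=0 shift=0
byte[4]=0x94 cont=1 payload=0x14: acc |= 20<<0 -> completed=2 acc=20 shift=7
byte[5]=0xE9 cont=1 payload=0x69: acc |= 105<<7 -> completed=2 acc=13460 shift=14
byte[6]=0x4A cont=0 payload=0x4A: varint #3 complete (value=1225876); reset -> completed=3 acc=0 shift=0
byte[7]=0xD6 cont=1 payload=0x56: acc |= 86<<0 -> completed=3 acc=86 shift=7
byte[8]=0x90 cont=1 payload=0x10: acc |= 16<<7 -> completed=3 acc=2134 shift=14

Answer: 3 2134 14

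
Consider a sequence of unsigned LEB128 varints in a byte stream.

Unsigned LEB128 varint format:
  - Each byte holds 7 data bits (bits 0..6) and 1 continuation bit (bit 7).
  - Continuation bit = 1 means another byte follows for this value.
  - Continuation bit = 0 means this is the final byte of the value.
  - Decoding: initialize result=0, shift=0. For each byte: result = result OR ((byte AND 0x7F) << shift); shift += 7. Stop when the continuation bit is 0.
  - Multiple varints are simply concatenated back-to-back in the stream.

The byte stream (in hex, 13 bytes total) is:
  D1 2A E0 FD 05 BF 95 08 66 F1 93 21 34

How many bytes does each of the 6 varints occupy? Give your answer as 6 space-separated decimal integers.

  byte[0]=0xD1 cont=1 payload=0x51=81: acc |= 81<<0 -> acc=81 shift=7
  byte[1]=0x2A cont=0 payload=0x2A=42: acc |= 42<<7 -> acc=5457 shift=14 [end]
Varint 1: bytes[0:2] = D1 2A -> value 5457 (2 byte(s))
  byte[2]=0xE0 cont=1 payload=0x60=96: acc |= 96<<0 -> acc=96 shift=7
  byte[3]=0xFD cont=1 payload=0x7D=125: acc |= 125<<7 -> acc=16096 shift=14
  byte[4]=0x05 cont=0 payload=0x05=5: acc |= 5<<14 -> acc=98016 shift=21 [end]
Varint 2: bytes[2:5] = E0 FD 05 -> value 98016 (3 byte(s))
  byte[5]=0xBF cont=1 payload=0x3F=63: acc |= 63<<0 -> acc=63 shift=7
  byte[6]=0x95 cont=1 payload=0x15=21: acc |= 21<<7 -> acc=2751 shift=14
  byte[7]=0x08 cont=0 payload=0x08=8: acc |= 8<<14 -> acc=133823 shift=21 [end]
Varint 3: bytes[5:8] = BF 95 08 -> value 133823 (3 byte(s))
  byte[8]=0x66 cont=0 payload=0x66=102: acc |= 102<<0 -> acc=102 shift=7 [end]
Varint 4: bytes[8:9] = 66 -> value 102 (1 byte(s))
  byte[9]=0xF1 cont=1 payload=0x71=113: acc |= 113<<0 -> acc=113 shift=7
  byte[10]=0x93 cont=1 payload=0x13=19: acc |= 19<<7 -> acc=2545 shift=14
  byte[11]=0x21 cont=0 payload=0x21=33: acc |= 33<<14 -> acc=543217 shift=21 [end]
Varint 5: bytes[9:12] = F1 93 21 -> value 543217 (3 byte(s))
  byte[12]=0x34 cont=0 payload=0x34=52: acc |= 52<<0 -> acc=52 shift=7 [end]
Varint 6: bytes[12:13] = 34 -> value 52 (1 byte(s))

Answer: 2 3 3 1 3 1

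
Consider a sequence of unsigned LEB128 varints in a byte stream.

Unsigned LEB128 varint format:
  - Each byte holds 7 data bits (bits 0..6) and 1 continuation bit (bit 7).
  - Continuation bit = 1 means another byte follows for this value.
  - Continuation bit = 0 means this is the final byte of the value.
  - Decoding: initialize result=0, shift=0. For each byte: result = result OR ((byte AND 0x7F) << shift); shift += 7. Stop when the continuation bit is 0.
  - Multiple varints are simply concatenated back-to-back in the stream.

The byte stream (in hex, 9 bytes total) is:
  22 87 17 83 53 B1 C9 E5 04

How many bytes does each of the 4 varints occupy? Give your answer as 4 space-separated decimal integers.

  byte[0]=0x22 cont=0 payload=0x22=34: acc |= 34<<0 -> acc=34 shift=7 [end]
Varint 1: bytes[0:1] = 22 -> value 34 (1 byte(s))
  byte[1]=0x87 cont=1 payload=0x07=7: acc |= 7<<0 -> acc=7 shift=7
  byte[2]=0x17 cont=0 payload=0x17=23: acc |= 23<<7 -> acc=2951 shift=14 [end]
Varint 2: bytes[1:3] = 87 17 -> value 2951 (2 byte(s))
  byte[3]=0x83 cont=1 payload=0x03=3: acc |= 3<<0 -> acc=3 shift=7
  byte[4]=0x53 cont=0 payload=0x53=83: acc |= 83<<7 -> acc=10627 shift=14 [end]
Varint 3: bytes[3:5] = 83 53 -> value 10627 (2 byte(s))
  byte[5]=0xB1 cont=1 payload=0x31=49: acc |= 49<<0 -> acc=49 shift=7
  byte[6]=0xC9 cont=1 payload=0x49=73: acc |= 73<<7 -> acc=9393 shift=14
  byte[7]=0xE5 cont=1 payload=0x65=101: acc |= 101<<14 -> acc=1664177 shift=21
  byte[8]=0x04 cont=0 payload=0x04=4: acc |= 4<<21 -> acc=10052785 shift=28 [end]
Varint 4: bytes[5:9] = B1 C9 E5 04 -> value 10052785 (4 byte(s))

Answer: 1 2 2 4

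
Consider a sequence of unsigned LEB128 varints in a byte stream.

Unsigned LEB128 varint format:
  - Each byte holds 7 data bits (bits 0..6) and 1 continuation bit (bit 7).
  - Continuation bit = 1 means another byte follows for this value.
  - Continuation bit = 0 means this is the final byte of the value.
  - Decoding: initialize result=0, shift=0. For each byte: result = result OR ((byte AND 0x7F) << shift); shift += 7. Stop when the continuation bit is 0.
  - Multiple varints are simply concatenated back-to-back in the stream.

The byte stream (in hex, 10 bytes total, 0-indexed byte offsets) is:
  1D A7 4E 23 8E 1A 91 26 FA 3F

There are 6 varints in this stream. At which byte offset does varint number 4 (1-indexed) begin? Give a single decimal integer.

Answer: 4

Derivation:
  byte[0]=0x1D cont=0 payload=0x1D=29: acc |= 29<<0 -> acc=29 shift=7 [end]
Varint 1: bytes[0:1] = 1D -> value 29 (1 byte(s))
  byte[1]=0xA7 cont=1 payload=0x27=39: acc |= 39<<0 -> acc=39 shift=7
  byte[2]=0x4E cont=0 payload=0x4E=78: acc |= 78<<7 -> acc=10023 shift=14 [end]
Varint 2: bytes[1:3] = A7 4E -> value 10023 (2 byte(s))
  byte[3]=0x23 cont=0 payload=0x23=35: acc |= 35<<0 -> acc=35 shift=7 [end]
Varint 3: bytes[3:4] = 23 -> value 35 (1 byte(s))
  byte[4]=0x8E cont=1 payload=0x0E=14: acc |= 14<<0 -> acc=14 shift=7
  byte[5]=0x1A cont=0 payload=0x1A=26: acc |= 26<<7 -> acc=3342 shift=14 [end]
Varint 4: bytes[4:6] = 8E 1A -> value 3342 (2 byte(s))
  byte[6]=0x91 cont=1 payload=0x11=17: acc |= 17<<0 -> acc=17 shift=7
  byte[7]=0x26 cont=0 payload=0x26=38: acc |= 38<<7 -> acc=4881 shift=14 [end]
Varint 5: bytes[6:8] = 91 26 -> value 4881 (2 byte(s))
  byte[8]=0xFA cont=1 payload=0x7A=122: acc |= 122<<0 -> acc=122 shift=7
  byte[9]=0x3F cont=0 payload=0x3F=63: acc |= 63<<7 -> acc=8186 shift=14 [end]
Varint 6: bytes[8:10] = FA 3F -> value 8186 (2 byte(s))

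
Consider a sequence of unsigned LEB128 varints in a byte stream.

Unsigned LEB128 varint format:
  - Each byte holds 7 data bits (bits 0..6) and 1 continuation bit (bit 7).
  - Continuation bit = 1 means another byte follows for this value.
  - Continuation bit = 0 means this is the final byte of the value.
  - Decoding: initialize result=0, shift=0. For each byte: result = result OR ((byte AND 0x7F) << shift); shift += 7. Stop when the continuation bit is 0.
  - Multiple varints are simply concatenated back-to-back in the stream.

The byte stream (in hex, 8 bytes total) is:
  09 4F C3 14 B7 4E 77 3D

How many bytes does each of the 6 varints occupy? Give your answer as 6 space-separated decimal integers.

  byte[0]=0x09 cont=0 payload=0x09=9: acc |= 9<<0 -> acc=9 shift=7 [end]
Varint 1: bytes[0:1] = 09 -> value 9 (1 byte(s))
  byte[1]=0x4F cont=0 payload=0x4F=79: acc |= 79<<0 -> acc=79 shift=7 [end]
Varint 2: bytes[1:2] = 4F -> value 79 (1 byte(s))
  byte[2]=0xC3 cont=1 payload=0x43=67: acc |= 67<<0 -> acc=67 shift=7
  byte[3]=0x14 cont=0 payload=0x14=20: acc |= 20<<7 -> acc=2627 shift=14 [end]
Varint 3: bytes[2:4] = C3 14 -> value 2627 (2 byte(s))
  byte[4]=0xB7 cont=1 payload=0x37=55: acc |= 55<<0 -> acc=55 shift=7
  byte[5]=0x4E cont=0 payload=0x4E=78: acc |= 78<<7 -> acc=10039 shift=14 [end]
Varint 4: bytes[4:6] = B7 4E -> value 10039 (2 byte(s))
  byte[6]=0x77 cont=0 payload=0x77=119: acc |= 119<<0 -> acc=119 shift=7 [end]
Varint 5: bytes[6:7] = 77 -> value 119 (1 byte(s))
  byte[7]=0x3D cont=0 payload=0x3D=61: acc |= 61<<0 -> acc=61 shift=7 [end]
Varint 6: bytes[7:8] = 3D -> value 61 (1 byte(s))

Answer: 1 1 2 2 1 1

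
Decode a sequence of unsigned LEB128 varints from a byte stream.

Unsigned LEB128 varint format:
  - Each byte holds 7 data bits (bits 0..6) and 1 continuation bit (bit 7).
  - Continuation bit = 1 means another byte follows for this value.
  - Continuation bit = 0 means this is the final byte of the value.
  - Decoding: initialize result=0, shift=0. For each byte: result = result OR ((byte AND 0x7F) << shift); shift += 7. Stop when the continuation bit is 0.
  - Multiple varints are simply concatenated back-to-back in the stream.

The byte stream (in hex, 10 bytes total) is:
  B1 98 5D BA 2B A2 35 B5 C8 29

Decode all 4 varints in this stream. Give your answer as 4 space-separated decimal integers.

Answer: 1526833 5562 6818 681013

Derivation:
  byte[0]=0xB1 cont=1 payload=0x31=49: acc |= 49<<0 -> acc=49 shift=7
  byte[1]=0x98 cont=1 payload=0x18=24: acc |= 24<<7 -> acc=3121 shift=14
  byte[2]=0x5D cont=0 payload=0x5D=93: acc |= 93<<14 -> acc=1526833 shift=21 [end]
Varint 1: bytes[0:3] = B1 98 5D -> value 1526833 (3 byte(s))
  byte[3]=0xBA cont=1 payload=0x3A=58: acc |= 58<<0 -> acc=58 shift=7
  byte[4]=0x2B cont=0 payload=0x2B=43: acc |= 43<<7 -> acc=5562 shift=14 [end]
Varint 2: bytes[3:5] = BA 2B -> value 5562 (2 byte(s))
  byte[5]=0xA2 cont=1 payload=0x22=34: acc |= 34<<0 -> acc=34 shift=7
  byte[6]=0x35 cont=0 payload=0x35=53: acc |= 53<<7 -> acc=6818 shift=14 [end]
Varint 3: bytes[5:7] = A2 35 -> value 6818 (2 byte(s))
  byte[7]=0xB5 cont=1 payload=0x35=53: acc |= 53<<0 -> acc=53 shift=7
  byte[8]=0xC8 cont=1 payload=0x48=72: acc |= 72<<7 -> acc=9269 shift=14
  byte[9]=0x29 cont=0 payload=0x29=41: acc |= 41<<14 -> acc=681013 shift=21 [end]
Varint 4: bytes[7:10] = B5 C8 29 -> value 681013 (3 byte(s))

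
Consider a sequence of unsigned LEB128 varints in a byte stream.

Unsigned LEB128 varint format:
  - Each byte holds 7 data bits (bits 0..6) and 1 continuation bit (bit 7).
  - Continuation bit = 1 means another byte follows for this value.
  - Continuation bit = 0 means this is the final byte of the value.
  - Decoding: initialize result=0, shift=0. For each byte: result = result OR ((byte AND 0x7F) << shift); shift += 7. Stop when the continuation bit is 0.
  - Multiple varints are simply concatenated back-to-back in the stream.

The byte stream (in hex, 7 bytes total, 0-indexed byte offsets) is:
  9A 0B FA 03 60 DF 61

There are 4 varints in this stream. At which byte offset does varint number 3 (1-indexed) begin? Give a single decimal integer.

  byte[0]=0x9A cont=1 payload=0x1A=26: acc |= 26<<0 -> acc=26 shift=7
  byte[1]=0x0B cont=0 payload=0x0B=11: acc |= 11<<7 -> acc=1434 shift=14 [end]
Varint 1: bytes[0:2] = 9A 0B -> value 1434 (2 byte(s))
  byte[2]=0xFA cont=1 payload=0x7A=122: acc |= 122<<0 -> acc=122 shift=7
  byte[3]=0x03 cont=0 payload=0x03=3: acc |= 3<<7 -> acc=506 shift=14 [end]
Varint 2: bytes[2:4] = FA 03 -> value 506 (2 byte(s))
  byte[4]=0x60 cont=0 payload=0x60=96: acc |= 96<<0 -> acc=96 shift=7 [end]
Varint 3: bytes[4:5] = 60 -> value 96 (1 byte(s))
  byte[5]=0xDF cont=1 payload=0x5F=95: acc |= 95<<0 -> acc=95 shift=7
  byte[6]=0x61 cont=0 payload=0x61=97: acc |= 97<<7 -> acc=12511 shift=14 [end]
Varint 4: bytes[5:7] = DF 61 -> value 12511 (2 byte(s))

Answer: 4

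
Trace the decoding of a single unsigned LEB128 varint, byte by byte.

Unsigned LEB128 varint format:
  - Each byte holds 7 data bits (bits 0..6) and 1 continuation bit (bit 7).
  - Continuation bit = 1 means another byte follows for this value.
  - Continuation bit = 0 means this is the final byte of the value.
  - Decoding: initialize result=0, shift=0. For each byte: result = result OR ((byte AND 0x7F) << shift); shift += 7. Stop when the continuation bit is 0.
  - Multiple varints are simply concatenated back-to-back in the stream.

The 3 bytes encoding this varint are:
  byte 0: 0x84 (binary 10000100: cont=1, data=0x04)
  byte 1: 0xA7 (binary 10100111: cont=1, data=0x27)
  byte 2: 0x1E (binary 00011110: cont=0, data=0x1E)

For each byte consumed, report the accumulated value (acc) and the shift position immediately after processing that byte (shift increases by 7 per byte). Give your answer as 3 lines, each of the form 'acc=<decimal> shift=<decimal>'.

byte 0=0x84: payload=0x04=4, contrib = 4<<0 = 4; acc -> 4, shift -> 7
byte 1=0xA7: payload=0x27=39, contrib = 39<<7 = 4992; acc -> 4996, shift -> 14
byte 2=0x1E: payload=0x1E=30, contrib = 30<<14 = 491520; acc -> 496516, shift -> 21

Answer: acc=4 shift=7
acc=4996 shift=14
acc=496516 shift=21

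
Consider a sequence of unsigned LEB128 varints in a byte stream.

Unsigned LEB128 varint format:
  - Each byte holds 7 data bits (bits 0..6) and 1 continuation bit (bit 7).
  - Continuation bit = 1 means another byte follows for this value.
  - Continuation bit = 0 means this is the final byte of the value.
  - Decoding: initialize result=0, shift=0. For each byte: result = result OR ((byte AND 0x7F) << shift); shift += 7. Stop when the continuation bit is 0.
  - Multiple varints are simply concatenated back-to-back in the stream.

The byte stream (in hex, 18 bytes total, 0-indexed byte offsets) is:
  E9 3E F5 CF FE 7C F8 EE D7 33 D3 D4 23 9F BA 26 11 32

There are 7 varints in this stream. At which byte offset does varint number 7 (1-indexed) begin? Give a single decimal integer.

  byte[0]=0xE9 cont=1 payload=0x69=105: acc |= 105<<0 -> acc=105 shift=7
  byte[1]=0x3E cont=0 payload=0x3E=62: acc |= 62<<7 -> acc=8041 shift=14 [end]
Varint 1: bytes[0:2] = E9 3E -> value 8041 (2 byte(s))
  byte[2]=0xF5 cont=1 payload=0x75=117: acc |= 117<<0 -> acc=117 shift=7
  byte[3]=0xCF cont=1 payload=0x4F=79: acc |= 79<<7 -> acc=10229 shift=14
  byte[4]=0xFE cont=1 payload=0x7E=126: acc |= 126<<14 -> acc=2074613 shift=21
  byte[5]=0x7C cont=0 payload=0x7C=124: acc |= 124<<21 -> acc=262121461 shift=28 [end]
Varint 2: bytes[2:6] = F5 CF FE 7C -> value 262121461 (4 byte(s))
  byte[6]=0xF8 cont=1 payload=0x78=120: acc |= 120<<0 -> acc=120 shift=7
  byte[7]=0xEE cont=1 payload=0x6E=110: acc |= 110<<7 -> acc=14200 shift=14
  byte[8]=0xD7 cont=1 payload=0x57=87: acc |= 87<<14 -> acc=1439608 shift=21
  byte[9]=0x33 cont=0 payload=0x33=51: acc |= 51<<21 -> acc=108394360 shift=28 [end]
Varint 3: bytes[6:10] = F8 EE D7 33 -> value 108394360 (4 byte(s))
  byte[10]=0xD3 cont=1 payload=0x53=83: acc |= 83<<0 -> acc=83 shift=7
  byte[11]=0xD4 cont=1 payload=0x54=84: acc |= 84<<7 -> acc=10835 shift=14
  byte[12]=0x23 cont=0 payload=0x23=35: acc |= 35<<14 -> acc=584275 shift=21 [end]
Varint 4: bytes[10:13] = D3 D4 23 -> value 584275 (3 byte(s))
  byte[13]=0x9F cont=1 payload=0x1F=31: acc |= 31<<0 -> acc=31 shift=7
  byte[14]=0xBA cont=1 payload=0x3A=58: acc |= 58<<7 -> acc=7455 shift=14
  byte[15]=0x26 cont=0 payload=0x26=38: acc |= 38<<14 -> acc=630047 shift=21 [end]
Varint 5: bytes[13:16] = 9F BA 26 -> value 630047 (3 byte(s))
  byte[16]=0x11 cont=0 payload=0x11=17: acc |= 17<<0 -> acc=17 shift=7 [end]
Varint 6: bytes[16:17] = 11 -> value 17 (1 byte(s))
  byte[17]=0x32 cont=0 payload=0x32=50: acc |= 50<<0 -> acc=50 shift=7 [end]
Varint 7: bytes[17:18] = 32 -> value 50 (1 byte(s))

Answer: 17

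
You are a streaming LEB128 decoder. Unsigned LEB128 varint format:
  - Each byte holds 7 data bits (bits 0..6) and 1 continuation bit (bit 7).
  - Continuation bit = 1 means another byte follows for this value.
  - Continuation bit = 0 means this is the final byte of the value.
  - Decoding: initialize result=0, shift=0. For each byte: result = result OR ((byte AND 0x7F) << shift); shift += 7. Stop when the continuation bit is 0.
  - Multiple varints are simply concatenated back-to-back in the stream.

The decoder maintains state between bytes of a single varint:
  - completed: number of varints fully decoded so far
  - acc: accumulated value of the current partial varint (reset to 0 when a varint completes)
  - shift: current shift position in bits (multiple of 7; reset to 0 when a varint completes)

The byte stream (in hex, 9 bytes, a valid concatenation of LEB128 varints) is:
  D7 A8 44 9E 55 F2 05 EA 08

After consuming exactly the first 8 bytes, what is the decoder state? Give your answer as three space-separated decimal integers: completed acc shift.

byte[0]=0xD7 cont=1 payload=0x57: acc |= 87<<0 -> completed=0 acc=87 shift=7
byte[1]=0xA8 cont=1 payload=0x28: acc |= 40<<7 -> completed=0 acc=5207 shift=14
byte[2]=0x44 cont=0 payload=0x44: varint #1 complete (value=1119319); reset -> completed=1 acc=0 shift=0
byte[3]=0x9E cont=1 payload=0x1E: acc |= 30<<0 -> completed=1 acc=30 shift=7
byte[4]=0x55 cont=0 payload=0x55: varint #2 complete (value=10910); reset -> completed=2 acc=0 shift=0
byte[5]=0xF2 cont=1 payload=0x72: acc |= 114<<0 -> completed=2 acc=114 shift=7
byte[6]=0x05 cont=0 payload=0x05: varint #3 complete (value=754); reset -> completed=3 acc=0 shift=0
byte[7]=0xEA cont=1 payload=0x6A: acc |= 106<<0 -> completed=3 acc=106 shift=7

Answer: 3 106 7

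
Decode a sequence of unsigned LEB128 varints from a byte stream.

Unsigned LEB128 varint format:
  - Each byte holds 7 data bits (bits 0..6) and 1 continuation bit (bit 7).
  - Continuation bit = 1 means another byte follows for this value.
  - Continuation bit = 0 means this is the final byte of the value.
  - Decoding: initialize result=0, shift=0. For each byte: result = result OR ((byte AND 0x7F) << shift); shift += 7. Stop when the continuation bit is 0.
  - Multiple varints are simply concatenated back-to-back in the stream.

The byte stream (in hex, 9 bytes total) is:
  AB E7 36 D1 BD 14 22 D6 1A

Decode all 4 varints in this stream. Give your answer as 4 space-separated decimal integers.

Answer: 897963 335569 34 3414

Derivation:
  byte[0]=0xAB cont=1 payload=0x2B=43: acc |= 43<<0 -> acc=43 shift=7
  byte[1]=0xE7 cont=1 payload=0x67=103: acc |= 103<<7 -> acc=13227 shift=14
  byte[2]=0x36 cont=0 payload=0x36=54: acc |= 54<<14 -> acc=897963 shift=21 [end]
Varint 1: bytes[0:3] = AB E7 36 -> value 897963 (3 byte(s))
  byte[3]=0xD1 cont=1 payload=0x51=81: acc |= 81<<0 -> acc=81 shift=7
  byte[4]=0xBD cont=1 payload=0x3D=61: acc |= 61<<7 -> acc=7889 shift=14
  byte[5]=0x14 cont=0 payload=0x14=20: acc |= 20<<14 -> acc=335569 shift=21 [end]
Varint 2: bytes[3:6] = D1 BD 14 -> value 335569 (3 byte(s))
  byte[6]=0x22 cont=0 payload=0x22=34: acc |= 34<<0 -> acc=34 shift=7 [end]
Varint 3: bytes[6:7] = 22 -> value 34 (1 byte(s))
  byte[7]=0xD6 cont=1 payload=0x56=86: acc |= 86<<0 -> acc=86 shift=7
  byte[8]=0x1A cont=0 payload=0x1A=26: acc |= 26<<7 -> acc=3414 shift=14 [end]
Varint 4: bytes[7:9] = D6 1A -> value 3414 (2 byte(s))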